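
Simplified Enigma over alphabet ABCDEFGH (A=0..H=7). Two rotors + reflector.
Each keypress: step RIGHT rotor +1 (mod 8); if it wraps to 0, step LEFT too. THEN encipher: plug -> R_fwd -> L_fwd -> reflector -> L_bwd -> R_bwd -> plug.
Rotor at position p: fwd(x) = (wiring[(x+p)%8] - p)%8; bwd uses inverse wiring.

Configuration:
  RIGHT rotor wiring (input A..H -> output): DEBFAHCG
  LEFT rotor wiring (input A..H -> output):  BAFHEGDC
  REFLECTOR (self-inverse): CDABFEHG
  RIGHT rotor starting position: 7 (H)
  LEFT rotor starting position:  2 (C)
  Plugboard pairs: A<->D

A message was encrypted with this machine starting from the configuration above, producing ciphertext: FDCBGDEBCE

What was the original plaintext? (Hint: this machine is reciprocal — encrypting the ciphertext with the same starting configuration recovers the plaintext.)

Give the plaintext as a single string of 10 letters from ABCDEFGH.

Answer: DAECDCFCEA

Derivation:
Char 1 ('F'): step: R->0, L->3 (L advanced); F->plug->F->R->H->L->C->refl->A->L'->D->R'->A->plug->D
Char 2 ('D'): step: R->1, L=3; D->plug->A->R->D->L->A->refl->C->L'->H->R'->D->plug->A
Char 3 ('C'): step: R->2, L=3; C->plug->C->R->G->L->F->refl->E->L'->A->R'->E->plug->E
Char 4 ('B'): step: R->3, L=3; B->plug->B->R->F->L->G->refl->H->L'->E->R'->C->plug->C
Char 5 ('G'): step: R->4, L=3; G->plug->G->R->F->L->G->refl->H->L'->E->R'->A->plug->D
Char 6 ('D'): step: R->5, L=3; D->plug->A->R->C->L->D->refl->B->L'->B->R'->C->plug->C
Char 7 ('E'): step: R->6, L=3; E->plug->E->R->D->L->A->refl->C->L'->H->R'->F->plug->F
Char 8 ('B'): step: R->7, L=3; B->plug->B->R->E->L->H->refl->G->L'->F->R'->C->plug->C
Char 9 ('C'): step: R->0, L->4 (L advanced); C->plug->C->R->B->L->C->refl->A->L'->A->R'->E->plug->E
Char 10 ('E'): step: R->1, L=4; E->plug->E->R->G->L->B->refl->D->L'->H->R'->D->plug->A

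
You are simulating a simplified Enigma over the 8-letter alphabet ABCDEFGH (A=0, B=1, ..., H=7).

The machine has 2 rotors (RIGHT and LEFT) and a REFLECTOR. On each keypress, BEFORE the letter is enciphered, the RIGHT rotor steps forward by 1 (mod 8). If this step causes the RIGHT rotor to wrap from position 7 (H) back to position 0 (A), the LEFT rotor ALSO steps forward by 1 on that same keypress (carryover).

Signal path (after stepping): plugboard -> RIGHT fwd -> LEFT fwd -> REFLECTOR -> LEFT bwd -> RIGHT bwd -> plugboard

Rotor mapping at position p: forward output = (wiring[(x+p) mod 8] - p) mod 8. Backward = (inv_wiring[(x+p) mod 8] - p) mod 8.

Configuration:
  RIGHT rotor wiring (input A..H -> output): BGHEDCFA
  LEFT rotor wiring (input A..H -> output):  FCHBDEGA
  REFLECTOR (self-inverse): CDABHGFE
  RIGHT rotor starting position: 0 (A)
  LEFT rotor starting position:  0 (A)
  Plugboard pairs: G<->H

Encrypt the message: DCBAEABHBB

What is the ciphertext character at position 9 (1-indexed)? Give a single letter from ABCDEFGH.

Char 1 ('D'): step: R->1, L=0; D->plug->D->R->C->L->H->refl->E->L'->F->R'->A->plug->A
Char 2 ('C'): step: R->2, L=0; C->plug->C->R->B->L->C->refl->A->L'->H->R'->G->plug->H
Char 3 ('B'): step: R->3, L=0; B->plug->B->R->A->L->F->refl->G->L'->G->R'->F->plug->F
Char 4 ('A'): step: R->4, L=0; A->plug->A->R->H->L->A->refl->C->L'->B->R'->C->plug->C
Char 5 ('E'): step: R->5, L=0; E->plug->E->R->B->L->C->refl->A->L'->H->R'->G->plug->H
Char 6 ('A'): step: R->6, L=0; A->plug->A->R->H->L->A->refl->C->L'->B->R'->E->plug->E
Char 7 ('B'): step: R->7, L=0; B->plug->B->R->C->L->H->refl->E->L'->F->R'->E->plug->E
Char 8 ('H'): step: R->0, L->1 (L advanced); H->plug->G->R->F->L->F->refl->G->L'->B->R'->A->plug->A
Char 9 ('B'): step: R->1, L=1; B->plug->B->R->G->L->H->refl->E->L'->H->R'->G->plug->H

H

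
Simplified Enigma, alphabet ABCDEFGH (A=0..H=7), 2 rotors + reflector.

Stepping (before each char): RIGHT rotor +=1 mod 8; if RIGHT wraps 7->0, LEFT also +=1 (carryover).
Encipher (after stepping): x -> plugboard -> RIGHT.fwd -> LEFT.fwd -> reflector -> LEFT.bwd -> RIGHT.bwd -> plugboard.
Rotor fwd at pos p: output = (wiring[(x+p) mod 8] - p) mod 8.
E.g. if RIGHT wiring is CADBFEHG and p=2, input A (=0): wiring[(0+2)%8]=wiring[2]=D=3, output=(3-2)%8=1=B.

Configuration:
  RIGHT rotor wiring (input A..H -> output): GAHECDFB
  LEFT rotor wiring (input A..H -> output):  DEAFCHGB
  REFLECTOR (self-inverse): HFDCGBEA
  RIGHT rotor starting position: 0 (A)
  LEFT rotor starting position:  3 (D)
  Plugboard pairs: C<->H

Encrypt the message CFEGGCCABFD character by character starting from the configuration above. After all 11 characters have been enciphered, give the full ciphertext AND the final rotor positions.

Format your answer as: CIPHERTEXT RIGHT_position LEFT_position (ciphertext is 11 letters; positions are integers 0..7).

Answer: DCBCAEBBGEA 3 4

Derivation:
Char 1 ('C'): step: R->1, L=3; C->plug->H->R->F->L->A->refl->H->L'->B->R'->D->plug->D
Char 2 ('F'): step: R->2, L=3; F->plug->F->R->H->L->F->refl->B->L'->G->R'->H->plug->C
Char 3 ('E'): step: R->3, L=3; E->plug->E->R->G->L->B->refl->F->L'->H->R'->B->plug->B
Char 4 ('G'): step: R->4, L=3; G->plug->G->R->D->L->D->refl->C->L'->A->R'->H->plug->C
Char 5 ('G'): step: R->5, L=3; G->plug->G->R->H->L->F->refl->B->L'->G->R'->A->plug->A
Char 6 ('C'): step: R->6, L=3; C->plug->H->R->F->L->A->refl->H->L'->B->R'->E->plug->E
Char 7 ('C'): step: R->7, L=3; C->plug->H->R->G->L->B->refl->F->L'->H->R'->B->plug->B
Char 8 ('A'): step: R->0, L->4 (L advanced); A->plug->A->R->G->L->E->refl->G->L'->A->R'->B->plug->B
Char 9 ('B'): step: R->1, L=4; B->plug->B->R->G->L->E->refl->G->L'->A->R'->G->plug->G
Char 10 ('F'): step: R->2, L=4; F->plug->F->R->H->L->B->refl->F->L'->D->R'->E->plug->E
Char 11 ('D'): step: R->3, L=4; D->plug->D->R->C->L->C->refl->D->L'->B->R'->A->plug->A
Final: ciphertext=DCBCAEBBGEA, RIGHT=3, LEFT=4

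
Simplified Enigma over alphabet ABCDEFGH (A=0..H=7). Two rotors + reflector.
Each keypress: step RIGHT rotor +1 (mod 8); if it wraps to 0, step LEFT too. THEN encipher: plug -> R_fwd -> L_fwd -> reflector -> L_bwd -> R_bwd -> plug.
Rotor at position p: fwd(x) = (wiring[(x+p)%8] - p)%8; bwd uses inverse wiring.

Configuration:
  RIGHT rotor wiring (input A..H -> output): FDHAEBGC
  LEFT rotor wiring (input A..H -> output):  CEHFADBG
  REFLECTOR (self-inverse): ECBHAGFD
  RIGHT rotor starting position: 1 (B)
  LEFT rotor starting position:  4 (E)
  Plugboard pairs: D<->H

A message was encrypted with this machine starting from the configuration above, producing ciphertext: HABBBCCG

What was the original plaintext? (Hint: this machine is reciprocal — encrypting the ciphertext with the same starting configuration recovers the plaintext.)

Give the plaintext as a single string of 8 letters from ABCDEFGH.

Answer: GGAEFGEB

Derivation:
Char 1 ('H'): step: R->2, L=4; H->plug->D->R->H->L->B->refl->C->L'->D->R'->G->plug->G
Char 2 ('A'): step: R->3, L=4; A->plug->A->R->F->L->A->refl->E->L'->A->R'->G->plug->G
Char 3 ('B'): step: R->4, L=4; B->plug->B->R->F->L->A->refl->E->L'->A->R'->A->plug->A
Char 4 ('B'): step: R->5, L=4; B->plug->B->R->B->L->H->refl->D->L'->G->R'->E->plug->E
Char 5 ('B'): step: R->6, L=4; B->plug->B->R->E->L->G->refl->F->L'->C->R'->F->plug->F
Char 6 ('C'): step: R->7, L=4; C->plug->C->R->E->L->G->refl->F->L'->C->R'->G->plug->G
Char 7 ('C'): step: R->0, L->5 (L advanced); C->plug->C->R->H->L->D->refl->H->L'->E->R'->E->plug->E
Char 8 ('G'): step: R->1, L=5; G->plug->G->R->B->L->E->refl->A->L'->G->R'->B->plug->B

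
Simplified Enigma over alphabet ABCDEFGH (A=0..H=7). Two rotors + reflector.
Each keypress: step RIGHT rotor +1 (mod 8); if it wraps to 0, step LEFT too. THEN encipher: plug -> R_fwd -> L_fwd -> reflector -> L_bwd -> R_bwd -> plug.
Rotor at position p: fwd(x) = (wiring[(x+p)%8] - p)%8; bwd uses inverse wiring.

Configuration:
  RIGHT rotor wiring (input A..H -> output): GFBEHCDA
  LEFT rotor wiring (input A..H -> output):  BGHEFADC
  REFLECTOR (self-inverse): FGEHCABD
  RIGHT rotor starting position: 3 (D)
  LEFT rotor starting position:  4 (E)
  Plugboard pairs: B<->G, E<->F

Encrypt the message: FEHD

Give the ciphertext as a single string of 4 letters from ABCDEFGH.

Char 1 ('F'): step: R->4, L=4; F->plug->E->R->C->L->H->refl->D->L'->G->R'->B->plug->G
Char 2 ('E'): step: R->5, L=4; E->plug->F->R->E->L->F->refl->A->L'->H->R'->G->plug->B
Char 3 ('H'): step: R->6, L=4; H->plug->H->R->E->L->F->refl->A->L'->H->R'->D->plug->D
Char 4 ('D'): step: R->7, L=4; D->plug->D->R->C->L->H->refl->D->L'->G->R'->C->plug->C

Answer: GBDC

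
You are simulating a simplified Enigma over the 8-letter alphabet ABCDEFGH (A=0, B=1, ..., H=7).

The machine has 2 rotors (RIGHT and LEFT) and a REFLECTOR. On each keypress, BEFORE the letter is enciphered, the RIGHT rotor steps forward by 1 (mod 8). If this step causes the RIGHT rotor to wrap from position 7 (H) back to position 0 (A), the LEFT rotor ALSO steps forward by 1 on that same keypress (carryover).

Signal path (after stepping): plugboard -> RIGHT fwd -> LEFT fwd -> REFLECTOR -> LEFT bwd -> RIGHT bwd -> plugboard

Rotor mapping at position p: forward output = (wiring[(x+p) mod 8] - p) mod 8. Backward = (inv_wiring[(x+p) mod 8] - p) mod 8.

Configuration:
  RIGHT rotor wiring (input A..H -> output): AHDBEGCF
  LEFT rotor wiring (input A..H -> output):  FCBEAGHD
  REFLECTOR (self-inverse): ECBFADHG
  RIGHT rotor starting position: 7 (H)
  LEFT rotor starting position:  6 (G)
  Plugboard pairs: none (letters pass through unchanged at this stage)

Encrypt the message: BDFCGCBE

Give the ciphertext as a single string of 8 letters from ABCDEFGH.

Answer: AEHFAHHD

Derivation:
Char 1 ('B'): step: R->0, L->7 (L advanced); B->plug->B->R->H->L->A->refl->E->L'->A->R'->A->plug->A
Char 2 ('D'): step: R->1, L=7; D->plug->D->R->D->L->C->refl->B->L'->F->R'->E->plug->E
Char 3 ('F'): step: R->2, L=7; F->plug->F->R->D->L->C->refl->B->L'->F->R'->H->plug->H
Char 4 ('C'): step: R->3, L=7; C->plug->C->R->D->L->C->refl->B->L'->F->R'->F->plug->F
Char 5 ('G'): step: R->4, L=7; G->plug->G->R->H->L->A->refl->E->L'->A->R'->A->plug->A
Char 6 ('C'): step: R->5, L=7; C->plug->C->R->A->L->E->refl->A->L'->H->R'->H->plug->H
Char 7 ('B'): step: R->6, L=7; B->plug->B->R->H->L->A->refl->E->L'->A->R'->H->plug->H
Char 8 ('E'): step: R->7, L=7; E->plug->E->R->C->L->D->refl->F->L'->E->R'->D->plug->D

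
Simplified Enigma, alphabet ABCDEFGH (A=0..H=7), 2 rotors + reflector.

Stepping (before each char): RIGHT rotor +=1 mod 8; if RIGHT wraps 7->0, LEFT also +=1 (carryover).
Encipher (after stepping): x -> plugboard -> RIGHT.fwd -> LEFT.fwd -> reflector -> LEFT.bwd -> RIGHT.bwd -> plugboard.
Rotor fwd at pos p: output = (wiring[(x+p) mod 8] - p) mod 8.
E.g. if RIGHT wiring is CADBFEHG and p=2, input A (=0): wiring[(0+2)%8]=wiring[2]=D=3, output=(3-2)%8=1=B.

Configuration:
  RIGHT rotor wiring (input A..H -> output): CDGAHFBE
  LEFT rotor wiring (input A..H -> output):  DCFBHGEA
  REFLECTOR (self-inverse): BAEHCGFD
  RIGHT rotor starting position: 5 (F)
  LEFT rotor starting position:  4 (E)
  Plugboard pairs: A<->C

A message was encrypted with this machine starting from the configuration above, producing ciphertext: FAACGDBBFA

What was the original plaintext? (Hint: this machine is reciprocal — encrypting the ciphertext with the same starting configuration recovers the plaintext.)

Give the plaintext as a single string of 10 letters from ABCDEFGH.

Answer: BFEHAFGGGB

Derivation:
Char 1 ('F'): step: R->6, L=4; F->plug->F->R->C->L->A->refl->B->L'->G->R'->B->plug->B
Char 2 ('A'): step: R->7, L=4; A->plug->C->R->E->L->H->refl->D->L'->A->R'->F->plug->F
Char 3 ('A'): step: R->0, L->5 (L advanced); A->plug->C->R->G->L->E->refl->C->L'->H->R'->E->plug->E
Char 4 ('C'): step: R->1, L=5; C->plug->A->R->C->L->D->refl->H->L'->B->R'->H->plug->H
Char 5 ('G'): step: R->2, L=5; G->plug->G->R->A->L->B->refl->A->L'->F->R'->C->plug->A
Char 6 ('D'): step: R->3, L=5; D->plug->D->R->G->L->E->refl->C->L'->H->R'->F->plug->F
Char 7 ('B'): step: R->4, L=5; B->plug->B->R->B->L->H->refl->D->L'->C->R'->G->plug->G
Char 8 ('B'): step: R->5, L=5; B->plug->B->R->E->L->F->refl->G->L'->D->R'->G->plug->G
Char 9 ('F'): step: R->6, L=5; F->plug->F->R->C->L->D->refl->H->L'->B->R'->G->plug->G
Char 10 ('A'): step: R->7, L=5; A->plug->C->R->E->L->F->refl->G->L'->D->R'->B->plug->B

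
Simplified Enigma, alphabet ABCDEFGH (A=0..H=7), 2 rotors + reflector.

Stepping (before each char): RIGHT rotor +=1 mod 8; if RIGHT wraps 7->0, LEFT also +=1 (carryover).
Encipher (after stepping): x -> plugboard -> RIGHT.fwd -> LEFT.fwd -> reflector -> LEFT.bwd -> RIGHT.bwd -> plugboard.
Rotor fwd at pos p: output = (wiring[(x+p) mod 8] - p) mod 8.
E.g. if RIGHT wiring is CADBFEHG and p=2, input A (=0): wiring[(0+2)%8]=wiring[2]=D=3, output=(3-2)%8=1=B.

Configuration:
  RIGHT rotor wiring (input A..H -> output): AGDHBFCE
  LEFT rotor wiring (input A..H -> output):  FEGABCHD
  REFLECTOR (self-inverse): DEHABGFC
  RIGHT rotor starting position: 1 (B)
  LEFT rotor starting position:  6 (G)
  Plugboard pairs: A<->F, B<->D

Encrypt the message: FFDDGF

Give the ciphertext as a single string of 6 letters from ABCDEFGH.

Answer: BDHGAA

Derivation:
Char 1 ('F'): step: R->2, L=6; F->plug->A->R->B->L->F->refl->G->L'->D->R'->D->plug->B
Char 2 ('F'): step: R->3, L=6; F->plug->A->R->E->L->A->refl->D->L'->G->R'->B->plug->D
Char 3 ('D'): step: R->4, L=6; D->plug->B->R->B->L->F->refl->G->L'->D->R'->H->plug->H
Char 4 ('D'): step: R->5, L=6; D->plug->B->R->F->L->C->refl->H->L'->C->R'->G->plug->G
Char 5 ('G'): step: R->6, L=6; G->plug->G->R->D->L->G->refl->F->L'->B->R'->F->plug->A
Char 6 ('F'): step: R->7, L=6; F->plug->A->R->F->L->C->refl->H->L'->C->R'->F->plug->A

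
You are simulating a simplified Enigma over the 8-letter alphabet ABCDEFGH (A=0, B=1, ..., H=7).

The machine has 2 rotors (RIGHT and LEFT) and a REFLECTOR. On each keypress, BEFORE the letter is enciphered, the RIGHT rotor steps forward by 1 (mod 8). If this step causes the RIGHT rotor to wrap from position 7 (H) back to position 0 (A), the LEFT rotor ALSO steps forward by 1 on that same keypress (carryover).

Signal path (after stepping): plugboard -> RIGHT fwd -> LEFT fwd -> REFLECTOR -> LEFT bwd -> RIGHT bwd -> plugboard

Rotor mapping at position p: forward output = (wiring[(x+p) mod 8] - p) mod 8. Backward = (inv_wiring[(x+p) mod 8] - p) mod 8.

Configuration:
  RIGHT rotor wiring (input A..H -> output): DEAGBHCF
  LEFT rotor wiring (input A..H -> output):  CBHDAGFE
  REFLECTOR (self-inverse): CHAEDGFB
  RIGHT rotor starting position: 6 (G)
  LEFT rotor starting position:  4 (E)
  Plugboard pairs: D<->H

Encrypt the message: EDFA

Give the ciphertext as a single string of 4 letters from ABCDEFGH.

Answer: FECF

Derivation:
Char 1 ('E'): step: R->7, L=4; E->plug->E->R->H->L->H->refl->B->L'->C->R'->F->plug->F
Char 2 ('D'): step: R->0, L->5 (L advanced); D->plug->H->R->F->L->C->refl->A->L'->B->R'->E->plug->E
Char 3 ('F'): step: R->1, L=5; F->plug->F->R->B->L->A->refl->C->L'->F->R'->C->plug->C
Char 4 ('A'): step: R->2, L=5; A->plug->A->R->G->L->G->refl->F->L'->D->R'->F->plug->F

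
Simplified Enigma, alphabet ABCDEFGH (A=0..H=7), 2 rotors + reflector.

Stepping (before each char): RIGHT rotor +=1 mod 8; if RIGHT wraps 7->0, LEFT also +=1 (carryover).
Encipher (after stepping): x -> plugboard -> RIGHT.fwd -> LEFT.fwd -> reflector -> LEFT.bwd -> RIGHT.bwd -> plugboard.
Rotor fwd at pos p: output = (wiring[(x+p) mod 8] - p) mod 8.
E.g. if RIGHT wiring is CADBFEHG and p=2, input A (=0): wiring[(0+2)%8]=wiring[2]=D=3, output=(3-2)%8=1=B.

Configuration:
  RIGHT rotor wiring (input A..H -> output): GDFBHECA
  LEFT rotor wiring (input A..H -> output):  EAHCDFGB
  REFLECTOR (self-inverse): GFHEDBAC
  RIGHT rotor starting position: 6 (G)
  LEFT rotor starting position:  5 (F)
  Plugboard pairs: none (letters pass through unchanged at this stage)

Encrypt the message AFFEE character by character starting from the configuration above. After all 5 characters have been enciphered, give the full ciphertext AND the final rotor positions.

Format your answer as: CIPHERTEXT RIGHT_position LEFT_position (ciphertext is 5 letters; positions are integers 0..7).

Answer: DAHDC 3 6

Derivation:
Char 1 ('A'): step: R->7, L=5; A->plug->A->R->B->L->B->refl->F->L'->G->R'->D->plug->D
Char 2 ('F'): step: R->0, L->6 (L advanced); F->plug->F->R->E->L->B->refl->F->L'->G->R'->A->plug->A
Char 3 ('F'): step: R->1, L=6; F->plug->F->R->B->L->D->refl->E->L'->F->R'->H->plug->H
Char 4 ('E'): step: R->2, L=6; E->plug->E->R->A->L->A->refl->G->L'->C->R'->D->plug->D
Char 5 ('E'): step: R->3, L=6; E->plug->E->R->F->L->E->refl->D->L'->B->R'->C->plug->C
Final: ciphertext=DAHDC, RIGHT=3, LEFT=6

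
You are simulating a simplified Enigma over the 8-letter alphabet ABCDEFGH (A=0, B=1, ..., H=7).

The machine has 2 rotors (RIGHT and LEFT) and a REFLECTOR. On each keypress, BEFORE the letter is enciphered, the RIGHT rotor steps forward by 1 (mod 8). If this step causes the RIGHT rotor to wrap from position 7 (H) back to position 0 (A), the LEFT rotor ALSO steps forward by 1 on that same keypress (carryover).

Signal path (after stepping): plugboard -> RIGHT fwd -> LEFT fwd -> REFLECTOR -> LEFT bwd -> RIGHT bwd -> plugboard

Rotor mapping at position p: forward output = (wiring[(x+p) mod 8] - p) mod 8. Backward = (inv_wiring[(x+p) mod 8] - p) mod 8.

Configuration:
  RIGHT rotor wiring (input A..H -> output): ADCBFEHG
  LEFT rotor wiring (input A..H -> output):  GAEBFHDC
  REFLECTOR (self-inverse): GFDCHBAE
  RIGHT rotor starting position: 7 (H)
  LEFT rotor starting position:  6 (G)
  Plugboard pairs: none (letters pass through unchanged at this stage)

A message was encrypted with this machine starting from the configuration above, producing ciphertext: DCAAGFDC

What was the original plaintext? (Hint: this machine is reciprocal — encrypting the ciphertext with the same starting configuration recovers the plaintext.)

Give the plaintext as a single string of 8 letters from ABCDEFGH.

Char 1 ('D'): step: R->0, L->7 (L advanced); D->plug->D->R->B->L->H->refl->E->L'->H->R'->G->plug->G
Char 2 ('C'): step: R->1, L=7; C->plug->C->R->A->L->D->refl->C->L'->E->R'->D->plug->D
Char 3 ('A'): step: R->2, L=7; A->plug->A->R->A->L->D->refl->C->L'->E->R'->F->plug->F
Char 4 ('A'): step: R->3, L=7; A->plug->A->R->G->L->A->refl->G->L'->F->R'->F->plug->F
Char 5 ('G'): step: R->4, L=7; G->plug->G->R->G->L->A->refl->G->L'->F->R'->H->plug->H
Char 6 ('F'): step: R->5, L=7; F->plug->F->R->F->L->G->refl->A->L'->G->R'->E->plug->E
Char 7 ('D'): step: R->6, L=7; D->plug->D->R->F->L->G->refl->A->L'->G->R'->H->plug->H
Char 8 ('C'): step: R->7, L=7; C->plug->C->R->E->L->C->refl->D->L'->A->R'->H->plug->H

Answer: GDFFHEHH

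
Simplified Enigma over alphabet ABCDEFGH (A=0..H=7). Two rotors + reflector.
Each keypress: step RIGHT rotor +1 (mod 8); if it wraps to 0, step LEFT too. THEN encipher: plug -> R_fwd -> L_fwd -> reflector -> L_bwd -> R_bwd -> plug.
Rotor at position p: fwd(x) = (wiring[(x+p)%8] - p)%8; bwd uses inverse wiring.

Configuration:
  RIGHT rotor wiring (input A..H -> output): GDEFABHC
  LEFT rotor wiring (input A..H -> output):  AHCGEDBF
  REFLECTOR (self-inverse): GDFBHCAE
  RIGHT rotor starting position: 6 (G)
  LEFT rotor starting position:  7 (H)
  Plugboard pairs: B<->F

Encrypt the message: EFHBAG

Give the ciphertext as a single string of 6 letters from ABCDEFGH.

Answer: CEBFEC

Derivation:
Char 1 ('E'): step: R->7, L=7; E->plug->E->R->G->L->E->refl->H->L'->E->R'->C->plug->C
Char 2 ('F'): step: R->0, L->0 (L advanced); F->plug->B->R->D->L->G->refl->A->L'->A->R'->E->plug->E
Char 3 ('H'): step: R->1, L=0; H->plug->H->R->F->L->D->refl->B->L'->G->R'->F->plug->B
Char 4 ('B'): step: R->2, L=0; B->plug->F->R->A->L->A->refl->G->L'->D->R'->B->plug->F
Char 5 ('A'): step: R->3, L=0; A->plug->A->R->C->L->C->refl->F->L'->H->R'->E->plug->E
Char 6 ('G'): step: R->4, L=0; G->plug->G->R->A->L->A->refl->G->L'->D->R'->C->plug->C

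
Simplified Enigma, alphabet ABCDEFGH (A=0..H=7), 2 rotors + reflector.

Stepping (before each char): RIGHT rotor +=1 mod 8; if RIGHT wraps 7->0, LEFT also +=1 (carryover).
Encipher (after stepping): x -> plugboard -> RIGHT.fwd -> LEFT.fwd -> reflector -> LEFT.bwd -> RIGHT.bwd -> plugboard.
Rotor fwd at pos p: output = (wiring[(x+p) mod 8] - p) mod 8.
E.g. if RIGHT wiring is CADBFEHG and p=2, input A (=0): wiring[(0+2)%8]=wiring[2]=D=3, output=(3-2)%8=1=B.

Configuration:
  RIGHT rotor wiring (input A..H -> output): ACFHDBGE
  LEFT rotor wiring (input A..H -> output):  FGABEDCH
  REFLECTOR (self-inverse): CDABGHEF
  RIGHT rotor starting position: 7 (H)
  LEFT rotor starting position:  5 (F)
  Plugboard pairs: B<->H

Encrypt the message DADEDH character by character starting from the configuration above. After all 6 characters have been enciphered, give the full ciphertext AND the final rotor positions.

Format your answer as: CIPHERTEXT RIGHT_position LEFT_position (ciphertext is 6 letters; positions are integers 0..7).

Answer: HFFFFE 5 6

Derivation:
Char 1 ('D'): step: R->0, L->6 (L advanced); D->plug->D->R->H->L->F->refl->H->L'->C->R'->B->plug->H
Char 2 ('A'): step: R->1, L=6; A->plug->A->R->B->L->B->refl->D->L'->F->R'->F->plug->F
Char 3 ('D'): step: R->2, L=6; D->plug->D->R->H->L->F->refl->H->L'->C->R'->F->plug->F
Char 4 ('E'): step: R->3, L=6; E->plug->E->R->B->L->B->refl->D->L'->F->R'->F->plug->F
Char 5 ('D'): step: R->4, L=6; D->plug->D->R->A->L->E->refl->G->L'->G->R'->F->plug->F
Char 6 ('H'): step: R->5, L=6; H->plug->B->R->B->L->B->refl->D->L'->F->R'->E->plug->E
Final: ciphertext=HFFFFE, RIGHT=5, LEFT=6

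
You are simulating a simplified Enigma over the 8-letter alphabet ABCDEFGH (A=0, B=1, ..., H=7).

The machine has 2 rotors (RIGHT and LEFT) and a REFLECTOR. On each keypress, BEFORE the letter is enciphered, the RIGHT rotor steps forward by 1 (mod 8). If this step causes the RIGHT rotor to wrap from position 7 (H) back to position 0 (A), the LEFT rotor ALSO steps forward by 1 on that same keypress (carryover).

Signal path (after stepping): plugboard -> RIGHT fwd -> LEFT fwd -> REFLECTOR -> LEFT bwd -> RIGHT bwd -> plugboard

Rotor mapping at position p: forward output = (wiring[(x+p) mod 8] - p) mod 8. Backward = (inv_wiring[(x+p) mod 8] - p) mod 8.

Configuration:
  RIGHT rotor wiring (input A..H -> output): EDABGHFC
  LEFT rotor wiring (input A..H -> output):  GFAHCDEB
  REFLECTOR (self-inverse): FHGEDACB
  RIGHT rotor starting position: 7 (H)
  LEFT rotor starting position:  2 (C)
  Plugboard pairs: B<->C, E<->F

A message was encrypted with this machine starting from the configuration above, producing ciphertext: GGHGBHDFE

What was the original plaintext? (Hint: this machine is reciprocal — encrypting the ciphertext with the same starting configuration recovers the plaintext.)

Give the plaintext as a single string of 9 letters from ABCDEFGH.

Char 1 ('G'): step: R->0, L->3 (L advanced); G->plug->G->R->F->L->D->refl->E->L'->A->R'->C->plug->B
Char 2 ('G'): step: R->1, L=3; G->plug->G->R->B->L->H->refl->B->L'->D->R'->H->plug->H
Char 3 ('H'): step: R->2, L=3; H->plug->H->R->B->L->H->refl->B->L'->D->R'->E->plug->F
Char 4 ('G'): step: R->3, L=3; G->plug->G->R->A->L->E->refl->D->L'->F->R'->H->plug->H
Char 5 ('B'): step: R->4, L=3; B->plug->C->R->B->L->H->refl->B->L'->D->R'->B->plug->C
Char 6 ('H'): step: R->5, L=3; H->plug->H->R->B->L->H->refl->B->L'->D->R'->F->plug->E
Char 7 ('D'): step: R->6, L=3; D->plug->D->R->F->L->D->refl->E->L'->A->R'->G->plug->G
Char 8 ('F'): step: R->7, L=3; F->plug->E->R->C->L->A->refl->F->L'->H->R'->F->plug->E
Char 9 ('E'): step: R->0, L->4 (L advanced); E->plug->F->R->H->L->D->refl->E->L'->G->R'->E->plug->F

Answer: BHFHCEGEF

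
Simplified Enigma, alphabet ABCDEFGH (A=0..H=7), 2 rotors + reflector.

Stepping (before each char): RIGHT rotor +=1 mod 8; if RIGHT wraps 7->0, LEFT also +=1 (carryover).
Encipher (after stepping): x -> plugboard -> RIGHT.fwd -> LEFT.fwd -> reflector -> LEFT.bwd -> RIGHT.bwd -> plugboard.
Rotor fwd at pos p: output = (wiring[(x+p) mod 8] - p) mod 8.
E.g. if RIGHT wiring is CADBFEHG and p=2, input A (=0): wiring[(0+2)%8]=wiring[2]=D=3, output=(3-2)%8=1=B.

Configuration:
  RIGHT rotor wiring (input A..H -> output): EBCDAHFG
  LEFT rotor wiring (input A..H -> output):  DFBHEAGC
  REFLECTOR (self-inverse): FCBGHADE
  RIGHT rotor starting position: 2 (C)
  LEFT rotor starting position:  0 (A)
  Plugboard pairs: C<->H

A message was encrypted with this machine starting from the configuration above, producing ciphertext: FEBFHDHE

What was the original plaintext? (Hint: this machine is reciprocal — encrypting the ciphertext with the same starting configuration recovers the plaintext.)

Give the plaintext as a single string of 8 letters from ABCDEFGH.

Answer: BGGCAHCG

Derivation:
Char 1 ('F'): step: R->3, L=0; F->plug->F->R->B->L->F->refl->A->L'->F->R'->B->plug->B
Char 2 ('E'): step: R->4, L=0; E->plug->E->R->A->L->D->refl->G->L'->G->R'->G->plug->G
Char 3 ('B'): step: R->5, L=0; B->plug->B->R->A->L->D->refl->G->L'->G->R'->G->plug->G
Char 4 ('F'): step: R->6, L=0; F->plug->F->R->F->L->A->refl->F->L'->B->R'->H->plug->C
Char 5 ('H'): step: R->7, L=0; H->plug->C->R->C->L->B->refl->C->L'->H->R'->A->plug->A
Char 6 ('D'): step: R->0, L->1 (L advanced); D->plug->D->R->D->L->D->refl->G->L'->C->R'->C->plug->H
Char 7 ('H'): step: R->1, L=1; H->plug->C->R->C->L->G->refl->D->L'->D->R'->H->plug->C
Char 8 ('E'): step: R->2, L=1; E->plug->E->R->D->L->D->refl->G->L'->C->R'->G->plug->G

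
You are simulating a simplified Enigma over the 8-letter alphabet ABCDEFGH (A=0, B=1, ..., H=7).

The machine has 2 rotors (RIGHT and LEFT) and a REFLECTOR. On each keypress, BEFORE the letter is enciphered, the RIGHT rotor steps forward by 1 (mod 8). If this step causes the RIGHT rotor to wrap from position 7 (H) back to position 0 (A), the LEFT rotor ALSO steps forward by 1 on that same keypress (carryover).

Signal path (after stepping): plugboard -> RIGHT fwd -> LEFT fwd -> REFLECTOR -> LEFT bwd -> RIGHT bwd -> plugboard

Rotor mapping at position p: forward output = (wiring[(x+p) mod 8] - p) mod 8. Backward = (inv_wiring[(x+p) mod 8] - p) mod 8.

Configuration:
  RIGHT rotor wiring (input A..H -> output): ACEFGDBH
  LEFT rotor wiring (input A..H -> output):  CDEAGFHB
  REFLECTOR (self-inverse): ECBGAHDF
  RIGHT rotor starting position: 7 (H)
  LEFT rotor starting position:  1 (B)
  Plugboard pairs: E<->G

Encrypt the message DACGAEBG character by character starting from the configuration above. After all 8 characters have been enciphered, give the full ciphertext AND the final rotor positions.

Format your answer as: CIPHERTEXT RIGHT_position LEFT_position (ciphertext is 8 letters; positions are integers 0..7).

Answer: CBFFFFAH 7 2

Derivation:
Char 1 ('D'): step: R->0, L->2 (L advanced); D->plug->D->R->F->L->H->refl->F->L'->E->R'->C->plug->C
Char 2 ('A'): step: R->1, L=2; A->plug->A->R->B->L->G->refl->D->L'->D->R'->B->plug->B
Char 3 ('C'): step: R->2, L=2; C->plug->C->R->E->L->F->refl->H->L'->F->R'->F->plug->F
Char 4 ('G'): step: R->3, L=2; G->plug->E->R->E->L->F->refl->H->L'->F->R'->F->plug->F
Char 5 ('A'): step: R->4, L=2; A->plug->A->R->C->L->E->refl->A->L'->G->R'->F->plug->F
Char 6 ('E'): step: R->5, L=2; E->plug->G->R->A->L->C->refl->B->L'->H->R'->F->plug->F
Char 7 ('B'): step: R->6, L=2; B->plug->B->R->B->L->G->refl->D->L'->D->R'->A->plug->A
Char 8 ('G'): step: R->7, L=2; G->plug->E->R->G->L->A->refl->E->L'->C->R'->H->plug->H
Final: ciphertext=CBFFFFAH, RIGHT=7, LEFT=2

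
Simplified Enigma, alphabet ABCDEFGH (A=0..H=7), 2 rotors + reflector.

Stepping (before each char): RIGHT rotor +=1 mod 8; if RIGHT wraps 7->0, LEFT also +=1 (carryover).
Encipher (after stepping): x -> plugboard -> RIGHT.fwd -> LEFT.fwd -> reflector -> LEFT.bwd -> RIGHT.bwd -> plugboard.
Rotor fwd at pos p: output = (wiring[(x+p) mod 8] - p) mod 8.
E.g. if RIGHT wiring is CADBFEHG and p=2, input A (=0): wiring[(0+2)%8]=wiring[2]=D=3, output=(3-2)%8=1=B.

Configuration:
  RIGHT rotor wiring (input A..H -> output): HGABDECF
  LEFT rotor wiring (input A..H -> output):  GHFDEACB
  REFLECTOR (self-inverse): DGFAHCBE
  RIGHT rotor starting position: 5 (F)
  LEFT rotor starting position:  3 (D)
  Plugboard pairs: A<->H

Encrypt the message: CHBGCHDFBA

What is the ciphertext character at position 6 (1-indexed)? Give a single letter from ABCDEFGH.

Char 1 ('C'): step: R->6, L=3; C->plug->C->R->B->L->B->refl->G->L'->E->R'->A->plug->H
Char 2 ('H'): step: R->7, L=3; H->plug->A->R->G->L->E->refl->H->L'->D->R'->H->plug->A
Char 3 ('B'): step: R->0, L->4 (L advanced); B->plug->B->R->G->L->B->refl->G->L'->C->R'->G->plug->G
Char 4 ('G'): step: R->1, L=4; G->plug->G->R->E->L->C->refl->F->L'->D->R'->E->plug->E
Char 5 ('C'): step: R->2, L=4; C->plug->C->R->B->L->E->refl->H->L'->H->R'->B->plug->B
Char 6 ('H'): step: R->3, L=4; H->plug->A->R->G->L->B->refl->G->L'->C->R'->E->plug->E

E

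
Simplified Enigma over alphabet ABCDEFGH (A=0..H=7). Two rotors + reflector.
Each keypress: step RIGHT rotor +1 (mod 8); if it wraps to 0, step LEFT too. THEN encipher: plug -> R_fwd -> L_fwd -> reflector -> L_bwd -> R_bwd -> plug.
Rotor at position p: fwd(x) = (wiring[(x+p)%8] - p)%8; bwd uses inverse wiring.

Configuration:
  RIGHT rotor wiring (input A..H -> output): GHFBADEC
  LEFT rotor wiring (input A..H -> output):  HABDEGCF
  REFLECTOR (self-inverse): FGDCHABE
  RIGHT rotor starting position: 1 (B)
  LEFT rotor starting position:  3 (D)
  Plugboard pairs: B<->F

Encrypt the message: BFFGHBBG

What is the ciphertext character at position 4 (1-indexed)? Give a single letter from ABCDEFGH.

Char 1 ('B'): step: R->2, L=3; B->plug->F->R->A->L->A->refl->F->L'->G->R'->C->plug->C
Char 2 ('F'): step: R->3, L=3; F->plug->B->R->F->L->E->refl->H->L'->D->R'->F->plug->B
Char 3 ('F'): step: R->4, L=3; F->plug->B->R->H->L->G->refl->B->L'->B->R'->G->plug->G
Char 4 ('G'): step: R->5, L=3; G->plug->G->R->E->L->C->refl->D->L'->C->R'->E->plug->E

E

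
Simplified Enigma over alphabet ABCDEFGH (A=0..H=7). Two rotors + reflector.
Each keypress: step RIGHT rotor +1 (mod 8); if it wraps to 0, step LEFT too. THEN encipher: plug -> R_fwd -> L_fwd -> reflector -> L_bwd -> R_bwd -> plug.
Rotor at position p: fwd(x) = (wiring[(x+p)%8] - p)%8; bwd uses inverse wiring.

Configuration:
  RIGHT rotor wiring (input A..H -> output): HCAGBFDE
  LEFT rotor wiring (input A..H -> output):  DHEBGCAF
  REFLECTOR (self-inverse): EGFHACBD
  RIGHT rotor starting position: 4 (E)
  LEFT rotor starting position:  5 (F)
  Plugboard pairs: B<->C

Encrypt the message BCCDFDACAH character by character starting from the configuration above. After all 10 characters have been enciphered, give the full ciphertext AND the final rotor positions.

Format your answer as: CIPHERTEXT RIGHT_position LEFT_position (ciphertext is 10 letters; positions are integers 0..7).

Answer: FEHADCFADC 6 6

Derivation:
Char 1 ('B'): step: R->5, L=5; B->plug->C->R->H->L->B->refl->G->L'->D->R'->F->plug->F
Char 2 ('C'): step: R->6, L=5; C->plug->B->R->G->L->E->refl->A->L'->C->R'->E->plug->E
Char 3 ('C'): step: R->7, L=5; C->plug->B->R->A->L->F->refl->C->L'->E->R'->H->plug->H
Char 4 ('D'): step: R->0, L->6 (L advanced); D->plug->D->R->G->L->A->refl->E->L'->H->R'->A->plug->A
Char 5 ('F'): step: R->1, L=6; F->plug->F->R->C->L->F->refl->C->L'->A->R'->D->plug->D
Char 6 ('D'): step: R->2, L=6; D->plug->D->R->D->L->B->refl->G->L'->E->R'->B->plug->C
Char 7 ('A'): step: R->3, L=6; A->plug->A->R->D->L->B->refl->G->L'->E->R'->F->plug->F
Char 8 ('C'): step: R->4, L=6; C->plug->B->R->B->L->H->refl->D->L'->F->R'->A->plug->A
Char 9 ('A'): step: R->5, L=6; A->plug->A->R->A->L->C->refl->F->L'->C->R'->D->plug->D
Char 10 ('H'): step: R->6, L=6; H->plug->H->R->H->L->E->refl->A->L'->G->R'->B->plug->C
Final: ciphertext=FEHADCFADC, RIGHT=6, LEFT=6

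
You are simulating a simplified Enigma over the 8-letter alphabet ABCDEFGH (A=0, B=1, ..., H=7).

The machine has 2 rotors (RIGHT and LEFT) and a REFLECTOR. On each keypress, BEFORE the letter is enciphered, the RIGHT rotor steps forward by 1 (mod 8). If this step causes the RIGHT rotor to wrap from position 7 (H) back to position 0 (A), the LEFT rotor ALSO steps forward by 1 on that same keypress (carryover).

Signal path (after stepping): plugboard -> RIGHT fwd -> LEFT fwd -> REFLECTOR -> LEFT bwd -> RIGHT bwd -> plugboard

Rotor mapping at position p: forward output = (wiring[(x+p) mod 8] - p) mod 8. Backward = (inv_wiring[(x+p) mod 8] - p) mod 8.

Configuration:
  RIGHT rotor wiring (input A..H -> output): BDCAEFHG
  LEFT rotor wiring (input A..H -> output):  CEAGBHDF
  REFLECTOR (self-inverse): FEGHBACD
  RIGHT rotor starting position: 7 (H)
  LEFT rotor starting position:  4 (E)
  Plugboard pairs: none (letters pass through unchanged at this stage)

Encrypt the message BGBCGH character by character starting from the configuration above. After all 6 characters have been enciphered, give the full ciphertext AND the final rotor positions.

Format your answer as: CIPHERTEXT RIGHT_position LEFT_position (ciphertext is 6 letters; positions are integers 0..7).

Answer: CEGEFE 5 5

Derivation:
Char 1 ('B'): step: R->0, L->5 (L advanced); B->plug->B->R->D->L->F->refl->A->L'->C->R'->C->plug->C
Char 2 ('G'): step: R->1, L=5; G->plug->G->R->F->L->D->refl->H->L'->E->R'->E->plug->E
Char 3 ('B'): step: R->2, L=5; B->plug->B->R->G->L->B->refl->E->L'->H->R'->G->plug->G
Char 4 ('C'): step: R->3, L=5; C->plug->C->R->C->L->A->refl->F->L'->D->R'->E->plug->E
Char 5 ('G'): step: R->4, L=5; G->plug->G->R->G->L->B->refl->E->L'->H->R'->F->plug->F
Char 6 ('H'): step: R->5, L=5; H->plug->H->R->H->L->E->refl->B->L'->G->R'->E->plug->E
Final: ciphertext=CEGEFE, RIGHT=5, LEFT=5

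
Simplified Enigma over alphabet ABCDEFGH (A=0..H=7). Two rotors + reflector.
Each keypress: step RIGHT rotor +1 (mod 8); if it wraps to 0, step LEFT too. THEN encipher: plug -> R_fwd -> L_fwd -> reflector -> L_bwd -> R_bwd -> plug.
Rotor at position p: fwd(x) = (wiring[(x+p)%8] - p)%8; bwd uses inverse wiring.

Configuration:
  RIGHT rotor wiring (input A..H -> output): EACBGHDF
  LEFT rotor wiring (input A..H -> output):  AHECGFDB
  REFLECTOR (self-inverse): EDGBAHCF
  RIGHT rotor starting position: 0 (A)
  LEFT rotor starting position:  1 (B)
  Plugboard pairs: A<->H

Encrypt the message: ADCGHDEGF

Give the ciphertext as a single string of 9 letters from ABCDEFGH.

Answer: HHHFAACHB

Derivation:
Char 1 ('A'): step: R->1, L=1; A->plug->H->R->D->L->F->refl->H->L'->H->R'->A->plug->H
Char 2 ('D'): step: R->2, L=1; D->plug->D->R->F->L->C->refl->G->L'->A->R'->A->plug->H
Char 3 ('C'): step: R->3, L=1; C->plug->C->R->E->L->E->refl->A->L'->G->R'->A->plug->H
Char 4 ('G'): step: R->4, L=1; G->plug->G->R->G->L->A->refl->E->L'->E->R'->F->plug->F
Char 5 ('H'): step: R->5, L=1; H->plug->A->R->C->L->B->refl->D->L'->B->R'->H->plug->A
Char 6 ('D'): step: R->6, L=1; D->plug->D->R->C->L->B->refl->D->L'->B->R'->H->plug->A
Char 7 ('E'): step: R->7, L=1; E->plug->E->R->C->L->B->refl->D->L'->B->R'->C->plug->C
Char 8 ('G'): step: R->0, L->2 (L advanced); G->plug->G->R->D->L->D->refl->B->L'->E->R'->A->plug->H
Char 9 ('F'): step: R->1, L=2; F->plug->F->R->C->L->E->refl->A->L'->B->R'->B->plug->B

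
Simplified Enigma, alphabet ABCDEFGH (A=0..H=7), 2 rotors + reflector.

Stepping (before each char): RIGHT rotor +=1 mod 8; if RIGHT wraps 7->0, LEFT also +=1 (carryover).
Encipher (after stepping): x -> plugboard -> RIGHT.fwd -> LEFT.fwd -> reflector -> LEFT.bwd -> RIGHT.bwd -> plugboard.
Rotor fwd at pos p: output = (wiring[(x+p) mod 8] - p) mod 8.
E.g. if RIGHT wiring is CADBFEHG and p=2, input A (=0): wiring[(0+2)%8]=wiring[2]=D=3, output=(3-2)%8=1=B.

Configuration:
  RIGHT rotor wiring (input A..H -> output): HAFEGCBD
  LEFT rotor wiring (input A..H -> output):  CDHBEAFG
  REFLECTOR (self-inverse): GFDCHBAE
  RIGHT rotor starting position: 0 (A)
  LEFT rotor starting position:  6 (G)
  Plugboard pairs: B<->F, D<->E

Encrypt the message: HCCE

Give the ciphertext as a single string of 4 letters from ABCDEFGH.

Answer: DAGC

Derivation:
Char 1 ('H'): step: R->1, L=6; H->plug->H->R->G->L->G->refl->A->L'->B->R'->E->plug->D
Char 2 ('C'): step: R->2, L=6; C->plug->C->R->E->L->B->refl->F->L'->D->R'->A->plug->A
Char 3 ('C'): step: R->3, L=6; C->plug->C->R->H->L->C->refl->D->L'->F->R'->G->plug->G
Char 4 ('E'): step: R->4, L=6; E->plug->D->R->H->L->C->refl->D->L'->F->R'->C->plug->C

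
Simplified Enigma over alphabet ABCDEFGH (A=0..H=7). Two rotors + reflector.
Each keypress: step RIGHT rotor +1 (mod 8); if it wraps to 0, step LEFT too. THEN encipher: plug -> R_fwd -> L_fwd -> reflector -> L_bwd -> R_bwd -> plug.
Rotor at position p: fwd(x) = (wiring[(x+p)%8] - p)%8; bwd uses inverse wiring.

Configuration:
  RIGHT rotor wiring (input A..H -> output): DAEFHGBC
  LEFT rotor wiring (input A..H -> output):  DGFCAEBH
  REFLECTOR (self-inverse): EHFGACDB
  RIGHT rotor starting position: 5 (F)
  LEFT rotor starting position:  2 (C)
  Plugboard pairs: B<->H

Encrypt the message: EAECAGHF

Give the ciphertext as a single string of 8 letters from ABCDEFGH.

Char 1 ('E'): step: R->6, L=2; E->plug->E->R->G->L->B->refl->H->L'->E->R'->B->plug->H
Char 2 ('A'): step: R->7, L=2; A->plug->A->R->D->L->C->refl->F->L'->F->R'->D->plug->D
Char 3 ('E'): step: R->0, L->3 (L advanced); E->plug->E->R->H->L->C->refl->F->L'->B->R'->G->plug->G
Char 4 ('C'): step: R->1, L=3; C->plug->C->R->E->L->E->refl->A->L'->F->R'->E->plug->E
Char 5 ('A'): step: R->2, L=3; A->plug->A->R->C->L->B->refl->H->L'->A->R'->F->plug->F
Char 6 ('G'): step: R->3, L=3; G->plug->G->R->F->L->A->refl->E->L'->E->R'->B->plug->H
Char 7 ('H'): step: R->4, L=3; H->plug->B->R->C->L->B->refl->H->L'->A->R'->G->plug->G
Char 8 ('F'): step: R->5, L=3; F->plug->F->R->H->L->C->refl->F->L'->B->R'->A->plug->A

Answer: HDGEFHGA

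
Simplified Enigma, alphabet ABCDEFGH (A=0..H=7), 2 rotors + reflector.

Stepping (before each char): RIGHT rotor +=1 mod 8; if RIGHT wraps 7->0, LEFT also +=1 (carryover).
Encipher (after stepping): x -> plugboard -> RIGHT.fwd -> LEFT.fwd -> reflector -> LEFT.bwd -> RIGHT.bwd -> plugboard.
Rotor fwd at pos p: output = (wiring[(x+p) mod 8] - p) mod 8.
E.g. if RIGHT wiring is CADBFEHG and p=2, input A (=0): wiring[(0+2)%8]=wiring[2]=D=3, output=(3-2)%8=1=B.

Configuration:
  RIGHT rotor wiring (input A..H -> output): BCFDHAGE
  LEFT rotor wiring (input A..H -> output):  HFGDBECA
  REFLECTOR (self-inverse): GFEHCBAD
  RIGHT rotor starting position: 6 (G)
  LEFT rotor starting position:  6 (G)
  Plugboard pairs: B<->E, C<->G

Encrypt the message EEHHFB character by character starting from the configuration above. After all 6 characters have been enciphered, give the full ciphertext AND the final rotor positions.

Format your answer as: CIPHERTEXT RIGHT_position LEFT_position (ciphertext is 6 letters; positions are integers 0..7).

Answer: AADDAE 4 7

Derivation:
Char 1 ('E'): step: R->7, L=6; E->plug->B->R->C->L->B->refl->F->L'->F->R'->A->plug->A
Char 2 ('E'): step: R->0, L->7 (L advanced); E->plug->B->R->C->L->G->refl->A->L'->B->R'->A->plug->A
Char 3 ('H'): step: R->1, L=7; H->plug->H->R->A->L->B->refl->F->L'->G->R'->D->plug->D
Char 4 ('H'): step: R->2, L=7; H->plug->H->R->A->L->B->refl->F->L'->G->R'->D->plug->D
Char 5 ('F'): step: R->3, L=7; F->plug->F->R->G->L->F->refl->B->L'->A->R'->A->plug->A
Char 6 ('B'): step: R->4, L=7; B->plug->E->R->F->L->C->refl->E->L'->E->R'->B->plug->E
Final: ciphertext=AADDAE, RIGHT=4, LEFT=7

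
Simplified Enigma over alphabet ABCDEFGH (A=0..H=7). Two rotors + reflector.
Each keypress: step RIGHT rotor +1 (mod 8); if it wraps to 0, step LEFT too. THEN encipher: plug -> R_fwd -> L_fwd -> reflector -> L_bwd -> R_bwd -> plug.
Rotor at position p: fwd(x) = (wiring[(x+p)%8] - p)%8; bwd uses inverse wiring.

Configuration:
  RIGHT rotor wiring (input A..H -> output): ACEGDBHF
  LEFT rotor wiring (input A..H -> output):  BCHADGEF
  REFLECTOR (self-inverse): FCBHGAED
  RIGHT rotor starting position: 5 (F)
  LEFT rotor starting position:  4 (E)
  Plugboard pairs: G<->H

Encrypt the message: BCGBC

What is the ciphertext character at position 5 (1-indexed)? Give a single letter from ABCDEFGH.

Char 1 ('B'): step: R->6, L=4; B->plug->B->R->H->L->E->refl->G->L'->F->R'->G->plug->H
Char 2 ('C'): step: R->7, L=4; C->plug->C->R->D->L->B->refl->C->L'->B->R'->B->plug->B
Char 3 ('G'): step: R->0, L->5 (L advanced); G->plug->H->R->F->L->C->refl->B->L'->A->R'->A->plug->A
Char 4 ('B'): step: R->1, L=5; B->plug->B->R->D->L->E->refl->G->L'->H->R'->H->plug->G
Char 5 ('C'): step: R->2, L=5; C->plug->C->R->B->L->H->refl->D->L'->G->R'->G->plug->H

H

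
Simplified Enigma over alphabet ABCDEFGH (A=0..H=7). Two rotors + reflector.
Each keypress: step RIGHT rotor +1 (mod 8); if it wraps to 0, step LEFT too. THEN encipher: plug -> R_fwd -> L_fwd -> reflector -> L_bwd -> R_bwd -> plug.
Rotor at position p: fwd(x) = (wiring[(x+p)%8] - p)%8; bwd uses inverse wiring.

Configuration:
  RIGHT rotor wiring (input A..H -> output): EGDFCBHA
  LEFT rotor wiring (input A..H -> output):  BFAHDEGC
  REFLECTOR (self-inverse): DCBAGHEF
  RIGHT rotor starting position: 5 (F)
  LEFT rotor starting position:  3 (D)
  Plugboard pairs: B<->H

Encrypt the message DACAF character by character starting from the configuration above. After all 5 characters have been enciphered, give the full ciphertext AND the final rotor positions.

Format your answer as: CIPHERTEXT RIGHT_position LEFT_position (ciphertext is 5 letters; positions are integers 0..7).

Char 1 ('D'): step: R->6, L=3; D->plug->D->R->A->L->E->refl->G->L'->F->R'->E->plug->E
Char 2 ('A'): step: R->7, L=3; A->plug->A->R->B->L->A->refl->D->L'->D->R'->F->plug->F
Char 3 ('C'): step: R->0, L->4 (L advanced); C->plug->C->R->D->L->G->refl->E->L'->G->R'->B->plug->H
Char 4 ('A'): step: R->1, L=4; A->plug->A->R->F->L->B->refl->C->L'->C->R'->B->plug->H
Char 5 ('F'): step: R->2, L=4; F->plug->F->R->G->L->E->refl->G->L'->D->R'->B->plug->H
Final: ciphertext=EFHHH, RIGHT=2, LEFT=4

Answer: EFHHH 2 4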